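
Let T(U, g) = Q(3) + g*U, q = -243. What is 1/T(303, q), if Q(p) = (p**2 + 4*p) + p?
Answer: -1/73605 ≈ -1.3586e-5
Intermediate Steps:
Q(p) = p**2 + 5*p
T(U, g) = 24 + U*g (T(U, g) = 3*(5 + 3) + g*U = 3*8 + U*g = 24 + U*g)
1/T(303, q) = 1/(24 + 303*(-243)) = 1/(24 - 73629) = 1/(-73605) = -1/73605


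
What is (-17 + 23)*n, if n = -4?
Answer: -24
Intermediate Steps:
(-17 + 23)*n = (-17 + 23)*(-4) = 6*(-4) = -24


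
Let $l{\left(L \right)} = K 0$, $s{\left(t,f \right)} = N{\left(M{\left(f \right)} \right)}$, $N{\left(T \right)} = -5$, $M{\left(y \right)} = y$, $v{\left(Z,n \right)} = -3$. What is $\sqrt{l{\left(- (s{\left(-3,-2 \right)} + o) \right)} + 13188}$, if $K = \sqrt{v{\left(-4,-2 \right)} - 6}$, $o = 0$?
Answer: $2 \sqrt{3297} \approx 114.84$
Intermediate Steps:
$s{\left(t,f \right)} = -5$
$K = 3 i$ ($K = \sqrt{-3 - 6} = \sqrt{-9} = 3 i \approx 3.0 i$)
$l{\left(L \right)} = 0$ ($l{\left(L \right)} = 3 i 0 = 0$)
$\sqrt{l{\left(- (s{\left(-3,-2 \right)} + o) \right)} + 13188} = \sqrt{0 + 13188} = \sqrt{13188} = 2 \sqrt{3297}$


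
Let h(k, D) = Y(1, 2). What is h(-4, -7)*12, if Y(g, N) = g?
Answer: 12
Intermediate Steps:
h(k, D) = 1
h(-4, -7)*12 = 1*12 = 12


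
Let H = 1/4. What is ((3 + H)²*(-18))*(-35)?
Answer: 53235/8 ≈ 6654.4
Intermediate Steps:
H = ¼ ≈ 0.25000
((3 + H)²*(-18))*(-35) = ((3 + ¼)²*(-18))*(-35) = ((13/4)²*(-18))*(-35) = ((169/16)*(-18))*(-35) = -1521/8*(-35) = 53235/8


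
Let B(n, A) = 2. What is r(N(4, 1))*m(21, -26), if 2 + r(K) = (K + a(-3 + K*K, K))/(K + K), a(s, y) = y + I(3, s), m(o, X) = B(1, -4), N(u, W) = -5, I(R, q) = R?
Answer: -13/5 ≈ -2.6000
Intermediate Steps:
m(o, X) = 2
a(s, y) = 3 + y (a(s, y) = y + 3 = 3 + y)
r(K) = -2 + (3 + 2*K)/(2*K) (r(K) = -2 + (K + (3 + K))/(K + K) = -2 + (3 + 2*K)/((2*K)) = -2 + (3 + 2*K)*(1/(2*K)) = -2 + (3 + 2*K)/(2*K))
r(N(4, 1))*m(21, -26) = ((3/2 - 1*(-5))/(-5))*2 = -(3/2 + 5)/5*2 = -1/5*13/2*2 = -13/10*2 = -13/5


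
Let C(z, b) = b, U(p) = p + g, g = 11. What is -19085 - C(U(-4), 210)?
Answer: -19295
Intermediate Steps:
U(p) = 11 + p (U(p) = p + 11 = 11 + p)
-19085 - C(U(-4), 210) = -19085 - 1*210 = -19085 - 210 = -19295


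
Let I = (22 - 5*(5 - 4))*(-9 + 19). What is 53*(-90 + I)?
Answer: 4240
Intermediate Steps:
I = 170 (I = (22 - 5*1)*10 = (22 - 5)*10 = 17*10 = 170)
53*(-90 + I) = 53*(-90 + 170) = 53*80 = 4240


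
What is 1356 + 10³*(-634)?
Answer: -632644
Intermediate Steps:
1356 + 10³*(-634) = 1356 + 1000*(-634) = 1356 - 634000 = -632644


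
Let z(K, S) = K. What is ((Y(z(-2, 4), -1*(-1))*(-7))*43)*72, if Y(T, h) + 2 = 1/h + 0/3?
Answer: 21672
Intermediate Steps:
Y(T, h) = -2 + 1/h (Y(T, h) = -2 + (1/h + 0/3) = -2 + (1/h + 0*(⅓)) = -2 + (1/h + 0) = -2 + 1/h)
((Y(z(-2, 4), -1*(-1))*(-7))*43)*72 = (((-2 + 1/(-1*(-1)))*(-7))*43)*72 = (((-2 + 1/1)*(-7))*43)*72 = (((-2 + 1)*(-7))*43)*72 = (-1*(-7)*43)*72 = (7*43)*72 = 301*72 = 21672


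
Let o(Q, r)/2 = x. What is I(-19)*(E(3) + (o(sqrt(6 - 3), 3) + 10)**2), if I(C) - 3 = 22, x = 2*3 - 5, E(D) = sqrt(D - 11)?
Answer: 3600 + 50*I*sqrt(2) ≈ 3600.0 + 70.711*I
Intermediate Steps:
E(D) = sqrt(-11 + D)
x = 1 (x = 6 - 5 = 1)
o(Q, r) = 2 (o(Q, r) = 2*1 = 2)
I(C) = 25 (I(C) = 3 + 22 = 25)
I(-19)*(E(3) + (o(sqrt(6 - 3), 3) + 10)**2) = 25*(sqrt(-11 + 3) + (2 + 10)**2) = 25*(sqrt(-8) + 12**2) = 25*(2*I*sqrt(2) + 144) = 25*(144 + 2*I*sqrt(2)) = 3600 + 50*I*sqrt(2)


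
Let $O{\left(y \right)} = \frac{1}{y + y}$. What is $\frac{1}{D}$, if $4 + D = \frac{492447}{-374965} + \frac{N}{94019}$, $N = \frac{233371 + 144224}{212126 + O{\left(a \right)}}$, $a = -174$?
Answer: $- \frac{2602432656773046745}{13827494096812756651} \approx -0.18821$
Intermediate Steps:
$O{\left(y \right)} = \frac{1}{2 y}$
$N = \frac{131403060}{73819847}$ ($N = \frac{233371 + 144224}{212126 + \frac{1}{2 \left(-174\right)}} = \frac{377595}{212126 + \frac{1}{2} \left(- \frac{1}{174}\right)} = \frac{377595}{212126 - \frac{1}{348}} = \frac{377595}{\frac{73819847}{348}} = 377595 \cdot \frac{348}{73819847} = \frac{131403060}{73819847} \approx 1.7801$)
$D = - \frac{13827494096812756651}{2602432656773046745}$ ($D = -4 + \left(\frac{492447}{-374965} + \frac{131403060}{73819847 \cdot 94019}\right) = -4 + \left(492447 \left(- \frac{1}{374965}\right) + \frac{131403060}{73819847} \cdot \frac{1}{94019}\right) = -4 + \left(- \frac{492447}{374965} + \frac{131403060}{6940468195093}\right) = -4 - \frac{3417763469720569671}{2602432656773046745} = - \frac{13827494096812756651}{2602432656773046745} \approx -5.3133$)
$\frac{1}{D} = \frac{1}{- \frac{13827494096812756651}{2602432656773046745}} = - \frac{2602432656773046745}{13827494096812756651}$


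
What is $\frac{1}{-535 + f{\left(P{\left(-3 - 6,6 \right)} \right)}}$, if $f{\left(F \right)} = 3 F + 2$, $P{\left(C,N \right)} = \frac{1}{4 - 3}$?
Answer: $- \frac{1}{530} \approx -0.0018868$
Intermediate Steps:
$P{\left(C,N \right)} = 1$ ($P{\left(C,N \right)} = 1^{-1} = 1$)
$f{\left(F \right)} = 2 + 3 F$
$\frac{1}{-535 + f{\left(P{\left(-3 - 6,6 \right)} \right)}} = \frac{1}{-535 + \left(2 + 3 \cdot 1\right)} = \frac{1}{-535 + \left(2 + 3\right)} = \frac{1}{-535 + 5} = \frac{1}{-530} = - \frac{1}{530}$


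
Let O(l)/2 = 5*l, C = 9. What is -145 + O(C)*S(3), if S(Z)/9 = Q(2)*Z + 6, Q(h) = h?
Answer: 9575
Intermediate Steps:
O(l) = 10*l (O(l) = 2*(5*l) = 10*l)
S(Z) = 54 + 18*Z (S(Z) = 9*(2*Z + 6) = 9*(6 + 2*Z) = 54 + 18*Z)
-145 + O(C)*S(3) = -145 + (10*9)*(54 + 18*3) = -145 + 90*(54 + 54) = -145 + 90*108 = -145 + 9720 = 9575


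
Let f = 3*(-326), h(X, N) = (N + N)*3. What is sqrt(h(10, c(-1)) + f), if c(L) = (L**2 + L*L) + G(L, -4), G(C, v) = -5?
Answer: 2*I*sqrt(249) ≈ 31.559*I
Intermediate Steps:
c(L) = -5 + 2*L**2 (c(L) = (L**2 + L*L) - 5 = (L**2 + L**2) - 5 = 2*L**2 - 5 = -5 + 2*L**2)
h(X, N) = 6*N (h(X, N) = (2*N)*3 = 6*N)
f = -978
sqrt(h(10, c(-1)) + f) = sqrt(6*(-5 + 2*(-1)**2) - 978) = sqrt(6*(-5 + 2*1) - 978) = sqrt(6*(-5 + 2) - 978) = sqrt(6*(-3) - 978) = sqrt(-18 - 978) = sqrt(-996) = 2*I*sqrt(249)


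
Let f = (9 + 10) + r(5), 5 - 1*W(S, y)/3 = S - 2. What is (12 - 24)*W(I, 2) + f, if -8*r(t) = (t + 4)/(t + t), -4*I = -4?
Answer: -15769/80 ≈ -197.11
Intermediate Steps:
I = 1 (I = -¼*(-4) = 1)
r(t) = -(4 + t)/(16*t) (r(t) = -(t + 4)/(8*(t + t)) = -(4 + t)/(8*(2*t)) = -(4 + t)*1/(2*t)/8 = -(4 + t)/(16*t))
W(S, y) = 21 - 3*S (W(S, y) = 15 - 3*(S - 2) = 15 - 3*(-2 + S) = 15 + (6 - 3*S) = 21 - 3*S)
f = 1511/80 (f = (9 + 10) + (1/16)*(-4 - 1*5)/5 = 19 + (1/16)*(⅕)*(-4 - 5) = 19 + (1/16)*(⅕)*(-9) = 19 - 9/80 = 1511/80 ≈ 18.888)
(12 - 24)*W(I, 2) + f = (12 - 24)*(21 - 3*1) + 1511/80 = -12*(21 - 3) + 1511/80 = -12*18 + 1511/80 = -216 + 1511/80 = -15769/80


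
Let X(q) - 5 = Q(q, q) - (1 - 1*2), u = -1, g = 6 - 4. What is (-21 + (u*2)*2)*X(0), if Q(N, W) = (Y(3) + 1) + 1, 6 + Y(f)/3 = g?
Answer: 100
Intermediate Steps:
g = 2
Y(f) = -12 (Y(f) = -18 + 3*2 = -18 + 6 = -12)
Q(N, W) = -10 (Q(N, W) = (-12 + 1) + 1 = -11 + 1 = -10)
X(q) = -4 (X(q) = 5 + (-10 - (1 - 1*2)) = 5 + (-10 - (1 - 2)) = 5 + (-10 - 1*(-1)) = 5 + (-10 + 1) = 5 - 9 = -4)
(-21 + (u*2)*2)*X(0) = (-21 - 1*2*2)*(-4) = (-21 - 2*2)*(-4) = (-21 - 4)*(-4) = -25*(-4) = 100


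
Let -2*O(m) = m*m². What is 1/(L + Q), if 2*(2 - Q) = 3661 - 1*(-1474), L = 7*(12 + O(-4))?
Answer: -2/4515 ≈ -0.00044297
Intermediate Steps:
O(m) = -m³/2 (O(m) = -m*m²/2 = -m³/2)
L = 308 (L = 7*(12 - ½*(-4)³) = 7*(12 - ½*(-64)) = 7*(12 + 32) = 7*44 = 308)
Q = -5131/2 (Q = 2 - (3661 - 1*(-1474))/2 = 2 - (3661 + 1474)/2 = 2 - ½*5135 = 2 - 5135/2 = -5131/2 ≈ -2565.5)
1/(L + Q) = 1/(308 - 5131/2) = 1/(-4515/2) = -2/4515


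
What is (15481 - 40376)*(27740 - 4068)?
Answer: -589314440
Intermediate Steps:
(15481 - 40376)*(27740 - 4068) = -24895*23672 = -589314440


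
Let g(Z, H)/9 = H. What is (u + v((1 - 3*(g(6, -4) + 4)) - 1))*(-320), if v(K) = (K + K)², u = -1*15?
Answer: -11791680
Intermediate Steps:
g(Z, H) = 9*H
u = -15
v(K) = 4*K² (v(K) = (2*K)² = 4*K²)
(u + v((1 - 3*(g(6, -4) + 4)) - 1))*(-320) = (-15 + 4*((1 - 3*(9*(-4) + 4)) - 1)²)*(-320) = (-15 + 4*((1 - 3*(-36 + 4)) - 1)²)*(-320) = (-15 + 4*((1 - 3*(-32)) - 1)²)*(-320) = (-15 + 4*((1 + 96) - 1)²)*(-320) = (-15 + 4*(97 - 1)²)*(-320) = (-15 + 4*96²)*(-320) = (-15 + 4*9216)*(-320) = (-15 + 36864)*(-320) = 36849*(-320) = -11791680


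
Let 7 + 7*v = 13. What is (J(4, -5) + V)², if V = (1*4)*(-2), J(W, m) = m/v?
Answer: 6889/36 ≈ 191.36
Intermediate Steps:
v = 6/7 (v = -1 + (⅐)*13 = -1 + 13/7 = 6/7 ≈ 0.85714)
J(W, m) = 7*m/6 (J(W, m) = m/(6/7) = m*(7/6) = 7*m/6)
V = -8 (V = 4*(-2) = -8)
(J(4, -5) + V)² = ((7/6)*(-5) - 8)² = (-35/6 - 8)² = (-83/6)² = 6889/36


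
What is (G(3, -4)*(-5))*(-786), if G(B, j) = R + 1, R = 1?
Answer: 7860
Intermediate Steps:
G(B, j) = 2 (G(B, j) = 1 + 1 = 2)
(G(3, -4)*(-5))*(-786) = (2*(-5))*(-786) = -10*(-786) = 7860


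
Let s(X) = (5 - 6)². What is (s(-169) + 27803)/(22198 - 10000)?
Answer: 4634/2033 ≈ 2.2794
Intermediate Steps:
s(X) = 1 (s(X) = (-1)² = 1)
(s(-169) + 27803)/(22198 - 10000) = (1 + 27803)/(22198 - 10000) = 27804/12198 = 27804*(1/12198) = 4634/2033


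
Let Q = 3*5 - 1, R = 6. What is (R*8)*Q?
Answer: 672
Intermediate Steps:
Q = 14 (Q = 15 - 1 = 14)
(R*8)*Q = (6*8)*14 = 48*14 = 672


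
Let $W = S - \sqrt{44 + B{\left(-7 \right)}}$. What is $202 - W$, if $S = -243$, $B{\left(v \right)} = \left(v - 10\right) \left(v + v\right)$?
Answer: $445 + \sqrt{282} \approx 461.79$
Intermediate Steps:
$B{\left(v \right)} = 2 v \left(-10 + v\right)$ ($B{\left(v \right)} = \left(-10 + v\right) 2 v = 2 v \left(-10 + v\right)$)
$W = -243 - \sqrt{282}$ ($W = -243 - \sqrt{44 + 2 \left(-7\right) \left(-10 - 7\right)} = -243 - \sqrt{44 + 2 \left(-7\right) \left(-17\right)} = -243 - \sqrt{44 + 238} = -243 - \sqrt{282} \approx -259.79$)
$202 - W = 202 - \left(-243 - \sqrt{282}\right) = 202 + \left(243 + \sqrt{282}\right) = 445 + \sqrt{282}$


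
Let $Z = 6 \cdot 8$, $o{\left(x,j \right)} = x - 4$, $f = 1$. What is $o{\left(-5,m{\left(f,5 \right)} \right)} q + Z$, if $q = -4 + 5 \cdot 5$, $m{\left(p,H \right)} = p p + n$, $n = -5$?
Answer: $-141$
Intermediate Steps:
$m{\left(p,H \right)} = -5 + p^{2}$ ($m{\left(p,H \right)} = p p - 5 = p^{2} - 5 = -5 + p^{2}$)
$o{\left(x,j \right)} = -4 + x$
$q = 21$ ($q = -4 + 25 = 21$)
$Z = 48$
$o{\left(-5,m{\left(f,5 \right)} \right)} q + Z = \left(-4 - 5\right) 21 + 48 = \left(-9\right) 21 + 48 = -189 + 48 = -141$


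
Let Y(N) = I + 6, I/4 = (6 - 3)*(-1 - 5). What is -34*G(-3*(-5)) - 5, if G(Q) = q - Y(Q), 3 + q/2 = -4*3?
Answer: -1229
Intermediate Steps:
I = -72 (I = 4*((6 - 3)*(-1 - 5)) = 4*(3*(-6)) = 4*(-18) = -72)
q = -30 (q = -6 + 2*(-4*3) = -6 + 2*(-12) = -6 - 24 = -30)
Y(N) = -66 (Y(N) = -72 + 6 = -66)
G(Q) = 36 (G(Q) = -30 - 1*(-66) = -30 + 66 = 36)
-34*G(-3*(-5)) - 5 = -34*36 - 5 = -1224 - 5 = -1229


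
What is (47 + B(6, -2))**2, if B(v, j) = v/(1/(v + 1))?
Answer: 7921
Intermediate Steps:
B(v, j) = v*(1 + v) (B(v, j) = v/(1/(1 + v)) = v*(1 + v))
(47 + B(6, -2))**2 = (47 + 6*(1 + 6))**2 = (47 + 6*7)**2 = (47 + 42)**2 = 89**2 = 7921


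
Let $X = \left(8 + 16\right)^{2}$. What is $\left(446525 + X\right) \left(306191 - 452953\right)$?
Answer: $-65617436962$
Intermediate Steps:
$X = 576$ ($X = 24^{2} = 576$)
$\left(446525 + X\right) \left(306191 - 452953\right) = \left(446525 + 576\right) \left(306191 - 452953\right) = 447101 \left(306191 - 452953\right) = 447101 \left(-146762\right) = -65617436962$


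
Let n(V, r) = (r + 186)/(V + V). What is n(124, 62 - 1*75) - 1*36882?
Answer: -9146563/248 ≈ -36881.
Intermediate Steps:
n(V, r) = (186 + r)/(2*V) (n(V, r) = (186 + r)/((2*V)) = (186 + r)*(1/(2*V)) = (186 + r)/(2*V))
n(124, 62 - 1*75) - 1*36882 = (½)*(186 + (62 - 1*75))/124 - 1*36882 = (½)*(1/124)*(186 + (62 - 75)) - 36882 = (½)*(1/124)*(186 - 13) - 36882 = (½)*(1/124)*173 - 36882 = 173/248 - 36882 = -9146563/248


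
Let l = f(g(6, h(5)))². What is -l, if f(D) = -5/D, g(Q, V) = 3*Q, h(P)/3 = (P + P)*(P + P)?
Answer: -25/324 ≈ -0.077160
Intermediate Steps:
h(P) = 12*P² (h(P) = 3*((P + P)*(P + P)) = 3*((2*P)*(2*P)) = 3*(4*P²) = 12*P²)
l = 25/324 (l = (-5/(3*6))² = (-5/18)² = 25/324 ≈ 0.077160)
-l = -1*25/324 = -25/324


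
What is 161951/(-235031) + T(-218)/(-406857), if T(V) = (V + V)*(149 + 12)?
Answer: -49392661931/95624007567 ≈ -0.51653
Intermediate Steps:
T(V) = 322*V (T(V) = (2*V)*161 = 322*V)
161951/(-235031) + T(-218)/(-406857) = 161951/(-235031) + (322*(-218))/(-406857) = 161951*(-1/235031) - 70196*(-1/406857) = -161951/235031 + 70196/406857 = -49392661931/95624007567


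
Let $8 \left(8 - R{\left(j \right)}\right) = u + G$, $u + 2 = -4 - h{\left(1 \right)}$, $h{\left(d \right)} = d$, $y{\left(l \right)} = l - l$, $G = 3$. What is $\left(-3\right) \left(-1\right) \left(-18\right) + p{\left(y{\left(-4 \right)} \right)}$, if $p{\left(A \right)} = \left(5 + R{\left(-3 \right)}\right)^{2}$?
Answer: $\frac{513}{4} \approx 128.25$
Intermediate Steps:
$y{\left(l \right)} = 0$
$u = -7$ ($u = -2 - 5 = -7$)
$R{\left(j \right)} = \frac{17}{2}$ ($R{\left(j \right)} = 8 - \frac{-7 + 3}{8} = 8 - - \frac{1}{2} = 8 + \frac{1}{2} = \frac{17}{2}$)
$p{\left(A \right)} = \frac{729}{4}$ ($p{\left(A \right)} = \left(5 + \frac{17}{2}\right)^{2} = \left(\frac{27}{2}\right)^{2} = \frac{729}{4}$)
$\left(-3\right) \left(-1\right) \left(-18\right) + p{\left(y{\left(-4 \right)} \right)} = \left(-3\right) \left(-1\right) \left(-18\right) + \frac{729}{4} = 3 \left(-18\right) + \frac{729}{4} = -54 + \frac{729}{4} = \frac{513}{4}$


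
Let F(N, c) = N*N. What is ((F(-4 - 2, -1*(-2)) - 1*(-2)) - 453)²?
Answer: 172225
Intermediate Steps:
F(N, c) = N²
((F(-4 - 2, -1*(-2)) - 1*(-2)) - 453)² = (((-4 - 2)² - 1*(-2)) - 453)² = (((-6)² + 2) - 453)² = ((36 + 2) - 453)² = (38 - 453)² = (-415)² = 172225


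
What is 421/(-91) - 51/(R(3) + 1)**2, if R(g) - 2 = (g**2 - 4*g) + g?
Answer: -2810/273 ≈ -10.293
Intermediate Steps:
R(g) = 2 + g**2 - 3*g (R(g) = 2 + ((g**2 - 4*g) + g) = 2 + (g**2 - 3*g) = 2 + g**2 - 3*g)
421/(-91) - 51/(R(3) + 1)**2 = 421/(-91) - 51/((2 + 3**2 - 3*3) + 1)**2 = 421*(-1/91) - 51/((2 + 9 - 9) + 1)**2 = -421/91 - 51/(2 + 1)**2 = -421/91 - 51/(3**2) = -421/91 - 51/9 = -421/91 - 51*1/9 = -421/91 - 17/3 = -2810/273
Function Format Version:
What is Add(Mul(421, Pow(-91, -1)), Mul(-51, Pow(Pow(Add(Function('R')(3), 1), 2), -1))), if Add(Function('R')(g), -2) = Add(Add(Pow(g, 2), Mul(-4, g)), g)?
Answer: Rational(-2810, 273) ≈ -10.293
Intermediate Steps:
Function('R')(g) = Add(2, Pow(g, 2), Mul(-3, g)) (Function('R')(g) = Add(2, Add(Add(Pow(g, 2), Mul(-4, g)), g)) = Add(2, Add(Pow(g, 2), Mul(-3, g))) = Add(2, Pow(g, 2), Mul(-3, g)))
Add(Mul(421, Pow(-91, -1)), Mul(-51, Pow(Pow(Add(Function('R')(3), 1), 2), -1))) = Add(Mul(421, Pow(-91, -1)), Mul(-51, Pow(Pow(Add(Add(2, Pow(3, 2), Mul(-3, 3)), 1), 2), -1))) = Add(Mul(421, Rational(-1, 91)), Mul(-51, Pow(Pow(Add(Add(2, 9, -9), 1), 2), -1))) = Add(Rational(-421, 91), Mul(-51, Pow(Pow(Add(2, 1), 2), -1))) = Add(Rational(-421, 91), Mul(-51, Pow(Pow(3, 2), -1))) = Add(Rational(-421, 91), Mul(-51, Pow(9, -1))) = Add(Rational(-421, 91), Mul(-51, Rational(1, 9))) = Add(Rational(-421, 91), Rational(-17, 3)) = Rational(-2810, 273)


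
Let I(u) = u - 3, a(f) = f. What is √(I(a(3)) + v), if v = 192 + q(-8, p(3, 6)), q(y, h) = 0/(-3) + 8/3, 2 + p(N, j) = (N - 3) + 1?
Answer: 2*√438/3 ≈ 13.952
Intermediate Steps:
p(N, j) = -4 + N (p(N, j) = -2 + ((N - 3) + 1) = -2 + ((-3 + N) + 1) = -2 + (-2 + N) = -4 + N)
q(y, h) = 8/3 (q(y, h) = 0*(-⅓) + 8*(⅓) = 0 + 8/3 = 8/3)
v = 584/3 (v = 192 + 8/3 = 584/3 ≈ 194.67)
I(u) = -3 + u
√(I(a(3)) + v) = √((-3 + 3) + 584/3) = √(0 + 584/3) = √(584/3) = 2*√438/3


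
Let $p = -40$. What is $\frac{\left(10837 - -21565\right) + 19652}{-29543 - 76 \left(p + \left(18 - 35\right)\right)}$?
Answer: $- \frac{3062}{1483} \approx -2.0647$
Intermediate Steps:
$\frac{\left(10837 - -21565\right) + 19652}{-29543 - 76 \left(p + \left(18 - 35\right)\right)} = \frac{\left(10837 - -21565\right) + 19652}{-29543 - 76 \left(-40 + \left(18 - 35\right)\right)} = \frac{\left(10837 + 21565\right) + 19652}{-29543 - 76 \left(-40 + \left(18 - 35\right)\right)} = \frac{32402 + 19652}{-29543 - 76 \left(-40 - 17\right)} = \frac{52054}{-29543 - -4332} = \frac{52054}{-29543 + 4332} = \frac{52054}{-25211} = 52054 \left(- \frac{1}{25211}\right) = - \frac{3062}{1483}$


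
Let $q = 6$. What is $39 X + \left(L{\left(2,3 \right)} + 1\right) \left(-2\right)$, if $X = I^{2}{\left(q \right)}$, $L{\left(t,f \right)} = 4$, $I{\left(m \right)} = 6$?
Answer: $1394$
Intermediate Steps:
$X = 36$ ($X = 6^{2} = 36$)
$39 X + \left(L{\left(2,3 \right)} + 1\right) \left(-2\right) = 39 \cdot 36 + \left(4 + 1\right) \left(-2\right) = 1404 + 5 \left(-2\right) = 1404 - 10 = 1394$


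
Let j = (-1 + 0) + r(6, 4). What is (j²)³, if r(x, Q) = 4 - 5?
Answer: 64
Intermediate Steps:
r(x, Q) = -1
j = -2 (j = (-1 + 0) - 1 = -1 - 1 = -2)
(j²)³ = ((-2)²)³ = 4³ = 64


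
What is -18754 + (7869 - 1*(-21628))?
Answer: 10743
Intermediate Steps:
-18754 + (7869 - 1*(-21628)) = -18754 + (7869 + 21628) = -18754 + 29497 = 10743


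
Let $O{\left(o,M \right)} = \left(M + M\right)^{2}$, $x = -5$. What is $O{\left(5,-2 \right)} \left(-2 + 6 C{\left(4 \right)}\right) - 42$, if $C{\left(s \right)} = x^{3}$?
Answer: $-12074$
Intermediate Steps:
$C{\left(s \right)} = -125$ ($C{\left(s \right)} = \left(-5\right)^{3} = -125$)
$O{\left(o,M \right)} = 4 M^{2}$ ($O{\left(o,M \right)} = \left(2 M\right)^{2} = 4 M^{2}$)
$O{\left(5,-2 \right)} \left(-2 + 6 C{\left(4 \right)}\right) - 42 = 4 \left(-2\right)^{2} \left(-2 + 6 \left(-125\right)\right) - 42 = 4 \cdot 4 \left(-2 - 750\right) - 42 = 16 \left(-752\right) - 42 = -12032 - 42 = -12074$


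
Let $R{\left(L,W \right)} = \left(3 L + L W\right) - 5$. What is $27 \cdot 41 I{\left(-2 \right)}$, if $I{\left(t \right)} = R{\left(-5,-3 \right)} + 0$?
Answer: $-5535$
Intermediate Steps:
$R{\left(L,W \right)} = -5 + 3 L + L W$
$I{\left(t \right)} = -5$ ($I{\left(t \right)} = \left(-5 + 3 \left(-5\right) - -15\right) + 0 = \left(-5 - 15 + 15\right) + 0 = -5 + 0 = -5$)
$27 \cdot 41 I{\left(-2 \right)} = 27 \cdot 41 \left(-5\right) = 1107 \left(-5\right) = -5535$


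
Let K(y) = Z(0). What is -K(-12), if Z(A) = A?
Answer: 0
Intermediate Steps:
K(y) = 0
-K(-12) = -1*0 = 0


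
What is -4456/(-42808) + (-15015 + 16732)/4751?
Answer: 11833974/25422601 ≈ 0.46549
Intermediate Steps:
-4456/(-42808) + (-15015 + 16732)/4751 = -4456*(-1/42808) + 1717*(1/4751) = 557/5351 + 1717/4751 = 11833974/25422601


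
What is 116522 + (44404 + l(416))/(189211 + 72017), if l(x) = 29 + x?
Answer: 30438853865/261228 ≈ 1.1652e+5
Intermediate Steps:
116522 + (44404 + l(416))/(189211 + 72017) = 116522 + (44404 + (29 + 416))/(189211 + 72017) = 116522 + (44404 + 445)/261228 = 116522 + 44849*(1/261228) = 116522 + 44849/261228 = 30438853865/261228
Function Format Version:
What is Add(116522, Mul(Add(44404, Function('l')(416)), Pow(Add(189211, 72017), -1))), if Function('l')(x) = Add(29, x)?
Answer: Rational(30438853865, 261228) ≈ 1.1652e+5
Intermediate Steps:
Add(116522, Mul(Add(44404, Function('l')(416)), Pow(Add(189211, 72017), -1))) = Add(116522, Mul(Add(44404, Add(29, 416)), Pow(Add(189211, 72017), -1))) = Add(116522, Mul(Add(44404, 445), Pow(261228, -1))) = Add(116522, Mul(44849, Rational(1, 261228))) = Add(116522, Rational(44849, 261228)) = Rational(30438853865, 261228)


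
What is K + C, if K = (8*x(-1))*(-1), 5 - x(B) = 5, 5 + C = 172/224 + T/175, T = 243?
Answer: -3981/1400 ≈ -2.8436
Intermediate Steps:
C = -3981/1400 (C = -5 + (172/224 + 243/175) = -5 + (172*(1/224) + 243*(1/175)) = -5 + (43/56 + 243/175) = -5 + 3019/1400 = -3981/1400 ≈ -2.8436)
x(B) = 0 (x(B) = 5 - 1*5 = 5 - 5 = 0)
K = 0 (K = (8*0)*(-1) = 0*(-1) = 0)
K + C = 0 - 3981/1400 = -3981/1400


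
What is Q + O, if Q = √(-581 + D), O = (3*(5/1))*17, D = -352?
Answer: 255 + I*√933 ≈ 255.0 + 30.545*I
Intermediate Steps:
O = 255 (O = (3*(5*1))*17 = (3*5)*17 = 15*17 = 255)
Q = I*√933 (Q = √(-581 - 352) = √(-933) = I*√933 ≈ 30.545*I)
Q + O = I*√933 + 255 = 255 + I*√933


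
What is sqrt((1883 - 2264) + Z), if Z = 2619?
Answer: sqrt(2238) ≈ 47.307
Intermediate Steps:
sqrt((1883 - 2264) + Z) = sqrt((1883 - 2264) + 2619) = sqrt(-381 + 2619) = sqrt(2238)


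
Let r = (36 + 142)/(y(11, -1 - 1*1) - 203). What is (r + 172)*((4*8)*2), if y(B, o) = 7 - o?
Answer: 1062080/97 ≈ 10949.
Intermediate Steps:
r = -89/97 (r = (36 + 142)/((7 - (-1 - 1*1)) - 203) = 178/((7 - (-1 - 1)) - 203) = 178/((7 - 1*(-2)) - 203) = 178/((7 + 2) - 203) = 178/(9 - 203) = 178/(-194) = 178*(-1/194) = -89/97 ≈ -0.91753)
(r + 172)*((4*8)*2) = (-89/97 + 172)*((4*8)*2) = 16595*(32*2)/97 = (16595/97)*64 = 1062080/97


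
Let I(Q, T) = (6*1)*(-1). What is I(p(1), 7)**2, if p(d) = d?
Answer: 36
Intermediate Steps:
I(Q, T) = -6 (I(Q, T) = 6*(-1) = -6)
I(p(1), 7)**2 = (-6)**2 = 36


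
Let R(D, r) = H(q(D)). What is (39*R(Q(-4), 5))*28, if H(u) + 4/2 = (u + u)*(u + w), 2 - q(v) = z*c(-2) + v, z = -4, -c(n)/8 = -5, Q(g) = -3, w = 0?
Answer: 59457216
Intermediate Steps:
c(n) = 40 (c(n) = -8*(-5) = 40)
q(v) = 162 - v (q(v) = 2 - (-4*40 + v) = 2 - (-160 + v) = 2 + (160 - v) = 162 - v)
H(u) = -2 + 2*u² (H(u) = -2 + (u + u)*(u + 0) = -2 + (2*u)*u = -2 + 2*u²)
R(D, r) = -2 + 2*(162 - D)²
(39*R(Q(-4), 5))*28 = (39*(-2 + 2*(-162 - 3)²))*28 = (39*(-2 + 2*(-165)²))*28 = (39*(-2 + 2*27225))*28 = (39*(-2 + 54450))*28 = (39*54448)*28 = 2123472*28 = 59457216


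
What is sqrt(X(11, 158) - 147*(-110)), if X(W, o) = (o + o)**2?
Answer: sqrt(116026) ≈ 340.63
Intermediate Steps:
X(W, o) = 4*o**2 (X(W, o) = (2*o)**2 = 4*o**2)
sqrt(X(11, 158) - 147*(-110)) = sqrt(4*158**2 - 147*(-110)) = sqrt(4*24964 + 16170) = sqrt(99856 + 16170) = sqrt(116026)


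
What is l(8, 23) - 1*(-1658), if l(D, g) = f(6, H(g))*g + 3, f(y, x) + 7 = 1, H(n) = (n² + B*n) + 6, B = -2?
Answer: 1523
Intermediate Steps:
H(n) = 6 + n² - 2*n (H(n) = (n² - 2*n) + 6 = 6 + n² - 2*n)
f(y, x) = -6 (f(y, x) = -7 + 1 = -6)
l(D, g) = 3 - 6*g (l(D, g) = -6*g + 3 = 3 - 6*g)
l(8, 23) - 1*(-1658) = (3 - 6*23) - 1*(-1658) = (3 - 138) + 1658 = -135 + 1658 = 1523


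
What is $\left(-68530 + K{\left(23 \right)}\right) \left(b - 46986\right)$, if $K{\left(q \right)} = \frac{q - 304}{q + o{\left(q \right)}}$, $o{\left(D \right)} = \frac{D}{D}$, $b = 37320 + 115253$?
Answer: $- \frac{173690720587}{24} \approx -7.2371 \cdot 10^{9}$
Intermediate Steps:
$b = 152573$
$o{\left(D \right)} = 1$
$K{\left(q \right)} = \frac{-304 + q}{1 + q}$ ($K{\left(q \right)} = \frac{q - 304}{q + 1} = \frac{-304 + q}{1 + q}$)
$\left(-68530 + K{\left(23 \right)}\right) \left(b - 46986\right) = \left(-68530 + \frac{-304 + 23}{1 + 23}\right) \left(152573 - 46986\right) = \left(-68530 + \frac{1}{24} \left(-281\right)\right) 105587 = \left(-68530 - \frac{281}{24}\right) 105587 = \left(- \frac{1645001}{24}\right) 105587 = - \frac{173690720587}{24}$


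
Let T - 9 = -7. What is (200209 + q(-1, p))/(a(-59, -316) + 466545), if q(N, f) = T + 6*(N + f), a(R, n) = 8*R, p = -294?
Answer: 198441/466073 ≈ 0.42577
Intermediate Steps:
T = 2 (T = 9 - 7 = 2)
q(N, f) = 2 + 6*N + 6*f (q(N, f) = 2 + 6*(N + f) = 2 + (6*N + 6*f) = 2 + 6*N + 6*f)
(200209 + q(-1, p))/(a(-59, -316) + 466545) = (200209 + (2 + 6*(-1) + 6*(-294)))/(8*(-59) + 466545) = (200209 + (2 - 6 - 1764))/(-472 + 466545) = (200209 - 1768)/466073 = 198441*(1/466073) = 198441/466073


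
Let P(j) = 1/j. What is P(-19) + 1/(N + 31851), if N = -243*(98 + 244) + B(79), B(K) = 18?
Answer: -51256/973503 ≈ -0.052651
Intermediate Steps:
N = -83088 (N = -243*(98 + 244) + 18 = -243*342 + 18 = -83106 + 18 = -83088)
P(-19) + 1/(N + 31851) = 1/(-19) + 1/(-83088 + 31851) = -1/19 + 1/(-51237) = -1/19 - 1/51237 = -51256/973503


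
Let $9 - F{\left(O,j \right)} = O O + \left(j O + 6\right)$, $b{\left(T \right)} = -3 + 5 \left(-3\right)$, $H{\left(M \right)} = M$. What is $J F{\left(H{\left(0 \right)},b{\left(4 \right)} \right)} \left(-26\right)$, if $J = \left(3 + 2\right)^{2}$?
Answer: $-1950$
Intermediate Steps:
$b{\left(T \right)} = -18$ ($b{\left(T \right)} = -3 - 15 = -18$)
$J = 25$ ($J = 5^{2} = 25$)
$F{\left(O,j \right)} = 3 - O^{2} - O j$ ($F{\left(O,j \right)} = 9 - \left(O O + \left(j O + 6\right)\right) = 9 - \left(O^{2} + \left(O j + 6\right)\right) = 9 - \left(O^{2} + \left(6 + O j\right)\right) = 9 - \left(6 + O^{2} + O j\right) = 3 - O^{2} - O j$)
$J F{\left(H{\left(0 \right)},b{\left(4 \right)} \right)} \left(-26\right) = 25 \left(3 - 0^{2} - 0 \left(-18\right)\right) \left(-26\right) = 25 \left(3 - 0 + 0\right) \left(-26\right) = 25 \left(3 + 0 + 0\right) \left(-26\right) = 25 \cdot 3 \left(-26\right) = 75 \left(-26\right) = -1950$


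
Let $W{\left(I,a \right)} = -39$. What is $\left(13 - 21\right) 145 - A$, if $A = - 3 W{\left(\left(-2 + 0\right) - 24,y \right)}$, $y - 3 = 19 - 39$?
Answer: $-1277$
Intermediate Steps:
$y = -17$ ($y = 3 + \left(19 - 39\right) = 3 - 20 = -17$)
$A = 117$ ($A = \left(-3\right) \left(-39\right) = 117$)
$\left(13 - 21\right) 145 - A = \left(13 - 21\right) 145 - 117 = \left(-8\right) 145 - 117 = -1160 - 117 = -1277$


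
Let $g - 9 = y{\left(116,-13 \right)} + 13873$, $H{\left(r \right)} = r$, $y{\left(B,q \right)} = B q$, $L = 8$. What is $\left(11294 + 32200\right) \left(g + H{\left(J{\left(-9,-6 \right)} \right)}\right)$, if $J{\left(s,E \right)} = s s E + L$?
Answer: $517404624$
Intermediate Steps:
$J{\left(s,E \right)} = 8 + E s^{2}$ ($J{\left(s,E \right)} = s s E + 8 = s^{2} E + 8 = E s^{2} + 8 = 8 + E s^{2}$)
$g = 12374$ ($g = 9 + \left(116 \left(-13\right) + 13873\right) = 9 + \left(-1508 + 13873\right) = 9 + 12365 = 12374$)
$\left(11294 + 32200\right) \left(g + H{\left(J{\left(-9,-6 \right)} \right)}\right) = \left(11294 + 32200\right) \left(12374 + \left(8 - 6 \left(-9\right)^{2}\right)\right) = 43494 \left(12374 + \left(8 - 486\right)\right) = 43494 \left(12374 - 478\right) = 43494 \cdot 11896 = 517404624$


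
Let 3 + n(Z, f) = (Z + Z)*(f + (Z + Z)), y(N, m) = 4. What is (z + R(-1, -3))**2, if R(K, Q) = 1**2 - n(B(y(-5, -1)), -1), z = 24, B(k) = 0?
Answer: 784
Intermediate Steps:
n(Z, f) = -3 + 2*Z*(f + 2*Z) (n(Z, f) = -3 + (Z + Z)*(f + (Z + Z)) = -3 + (2*Z)*(f + 2*Z) = -3 + 2*Z*(f + 2*Z))
R(K, Q) = 4 (R(K, Q) = 1**2 - (-3 + 4*0**2 + 2*0*(-1)) = 1 - (-3 + 4*0 + 0) = 1 - (-3 + 0 + 0) = 1 - 1*(-3) = 1 + 3 = 4)
(z + R(-1, -3))**2 = (24 + 4)**2 = 28**2 = 784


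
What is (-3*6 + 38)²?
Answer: 400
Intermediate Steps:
(-3*6 + 38)² = (-1*18 + 38)² = (-18 + 38)² = 20² = 400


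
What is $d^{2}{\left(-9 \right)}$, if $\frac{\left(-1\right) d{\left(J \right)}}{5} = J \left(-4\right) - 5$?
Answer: $24025$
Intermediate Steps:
$d{\left(J \right)} = 25 + 20 J$ ($d{\left(J \right)} = - 5 \left(J \left(-4\right) - 5\right) = - 5 \left(- 4 J - 5\right) = - 5 \left(-5 - 4 J\right) = 25 + 20 J$)
$d^{2}{\left(-9 \right)} = \left(25 + 20 \left(-9\right)\right)^{2} = \left(25 - 180\right)^{2} = \left(-155\right)^{2} = 24025$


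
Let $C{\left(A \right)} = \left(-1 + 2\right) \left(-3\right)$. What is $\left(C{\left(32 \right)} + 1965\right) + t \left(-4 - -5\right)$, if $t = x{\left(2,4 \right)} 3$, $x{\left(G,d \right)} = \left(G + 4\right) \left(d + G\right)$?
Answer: $2070$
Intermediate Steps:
$C{\left(A \right)} = -3$ ($C{\left(A \right)} = 1 \left(-3\right) = -3$)
$x{\left(G,d \right)} = \left(4 + G\right) \left(G + d\right)$
$t = 108$ ($t = \left(2^{2} + 4 \cdot 2 + 4 \cdot 4 + 2 \cdot 4\right) 3 = \left(4 + 8 + 16 + 8\right) 3 = 36 \cdot 3 = 108$)
$\left(C{\left(32 \right)} + 1965\right) + t \left(-4 - -5\right) = \left(-3 + 1965\right) + 108 \left(-4 - -5\right) = 1962 + 108 \left(-4 + 5\right) = 1962 + 108 \cdot 1 = 1962 + 108 = 2070$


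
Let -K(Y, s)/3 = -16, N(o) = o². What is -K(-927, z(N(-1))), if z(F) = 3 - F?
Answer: -48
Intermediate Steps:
K(Y, s) = 48 (K(Y, s) = -3*(-16) = 48)
-K(-927, z(N(-1))) = -1*48 = -48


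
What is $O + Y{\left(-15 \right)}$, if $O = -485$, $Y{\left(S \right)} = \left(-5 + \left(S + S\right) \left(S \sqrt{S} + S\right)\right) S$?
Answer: $-7160 - 6750 i \sqrt{15} \approx -7160.0 - 26143.0 i$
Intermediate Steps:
$Y{\left(S \right)} = S \left(-5 + 2 S \left(S + S^{\frac{3}{2}}\right)\right)$ ($Y{\left(S \right)} = \left(-5 + 2 S \left(S^{\frac{3}{2}} + S\right)\right) S = \left(-5 + 2 S \left(S + S^{\frac{3}{2}}\right)\right) S = S \left(-5 + 2 S \left(S + S^{\frac{3}{2}}\right)\right)$)
$O + Y{\left(-15 \right)} = -485 + \left(\left(-5\right) \left(-15\right) + 2 \left(-15\right)^{3} + 2 \left(-15\right)^{\frac{7}{2}}\right) = -485 + \left(75 + 2 \left(-3375\right) + 2 \left(- 3375 i \sqrt{15}\right)\right) = -485 - \left(6675 + 6750 i \sqrt{15}\right) = -7160 - 6750 i \sqrt{15}$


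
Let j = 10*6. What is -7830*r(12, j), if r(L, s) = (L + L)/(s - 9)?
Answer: -62640/17 ≈ -3684.7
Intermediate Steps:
j = 60
r(L, s) = 2*L/(-9 + s) (r(L, s) = (2*L)/(-9 + s) = 2*L/(-9 + s))
-7830*r(12, j) = -15660*12/(-9 + 60) = -15660*12/51 = -7830*8/17 = -62640/17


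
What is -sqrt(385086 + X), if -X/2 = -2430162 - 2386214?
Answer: -sqrt(10017838) ≈ -3165.1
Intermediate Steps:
X = 9632752 (X = -2*(-2430162 - 2386214) = -2*(-4816376) = 9632752)
-sqrt(385086 + X) = -sqrt(385086 + 9632752) = -sqrt(10017838)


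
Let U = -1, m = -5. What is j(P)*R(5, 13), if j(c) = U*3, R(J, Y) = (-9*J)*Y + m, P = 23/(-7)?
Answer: 1770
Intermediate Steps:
P = -23/7 (P = 23*(-⅐) = -23/7 ≈ -3.2857)
R(J, Y) = -5 - 9*J*Y (R(J, Y) = (-9*J)*Y - 5 = -9*J*Y - 5 = -5 - 9*J*Y)
j(c) = -3 (j(c) = -1*3 = -3)
j(P)*R(5, 13) = -3*(-5 - 9*5*13) = -3*(-5 - 585) = -3*(-590) = 1770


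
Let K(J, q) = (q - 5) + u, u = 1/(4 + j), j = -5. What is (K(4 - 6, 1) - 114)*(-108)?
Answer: 12852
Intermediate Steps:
u = -1 (u = 1/(4 - 5) = 1/(-1) = -1)
K(J, q) = -6 + q (K(J, q) = (q - 5) - 1 = (-5 + q) - 1 = -6 + q)
(K(4 - 6, 1) - 114)*(-108) = ((-6 + 1) - 114)*(-108) = (-5 - 114)*(-108) = -119*(-108) = 12852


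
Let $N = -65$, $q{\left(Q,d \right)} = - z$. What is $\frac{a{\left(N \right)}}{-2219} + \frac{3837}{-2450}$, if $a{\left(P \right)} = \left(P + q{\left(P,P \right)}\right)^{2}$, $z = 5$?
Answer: $- \frac{2931329}{776650} \approx -3.7743$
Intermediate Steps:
$q{\left(Q,d \right)} = -5$ ($q{\left(Q,d \right)} = \left(-1\right) 5 = -5$)
$a{\left(P \right)} = \left(-5 + P\right)^{2}$ ($a{\left(P \right)} = \left(P - 5\right)^{2} = \left(-5 + P\right)^{2}$)
$\frac{a{\left(N \right)}}{-2219} + \frac{3837}{-2450} = \frac{\left(-5 - 65\right)^{2}}{-2219} + \frac{3837}{-2450} = \left(-70\right)^{2} \left(- \frac{1}{2219}\right) + 3837 \left(- \frac{1}{2450}\right) = 4900 \left(- \frac{1}{2219}\right) - \frac{3837}{2450} = - \frac{700}{317} - \frac{3837}{2450} = - \frac{2931329}{776650}$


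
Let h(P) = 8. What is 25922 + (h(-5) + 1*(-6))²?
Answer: 25926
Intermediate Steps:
25922 + (h(-5) + 1*(-6))² = 25922 + (8 + 1*(-6))² = 25922 + (8 - 6)² = 25922 + 2² = 25922 + 4 = 25926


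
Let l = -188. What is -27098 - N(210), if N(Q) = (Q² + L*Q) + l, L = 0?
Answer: -71010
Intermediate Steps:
N(Q) = -188 + Q² (N(Q) = (Q² + 0*Q) - 188 = (Q² + 0) - 188 = Q² - 188 = -188 + Q²)
-27098 - N(210) = -27098 - (-188 + 210²) = -27098 - (-188 + 44100) = -27098 - 1*43912 = -27098 - 43912 = -71010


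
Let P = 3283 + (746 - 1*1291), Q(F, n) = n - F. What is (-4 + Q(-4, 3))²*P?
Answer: 24642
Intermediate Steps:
P = 2738 (P = 3283 + (746 - 1291) = 3283 - 545 = 2738)
(-4 + Q(-4, 3))²*P = (-4 + (3 - 1*(-4)))²*2738 = (-4 + (3 + 4))²*2738 = (-4 + 7)²*2738 = 3²*2738 = 9*2738 = 24642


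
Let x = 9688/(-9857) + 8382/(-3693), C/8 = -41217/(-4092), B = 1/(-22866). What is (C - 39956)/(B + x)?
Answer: 342973026555532236/27975966003533 ≈ 12260.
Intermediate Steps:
B = -1/22866 ≈ -4.3733e-5
C = 2498/31 (C = 8*(-41217/(-4092)) = 8*(-41217*(-1/4092)) = 8*(1249/124) = 2498/31 ≈ 80.581)
x = -39466386/12133967 (x = 9688*(-1/9857) + 8382*(-1/3693) = -9688/9857 - 2794/1231 = -39466386/12133967 ≈ -3.2526)
(C - 39956)/(B + x) = (2498/31 - 39956)/(-1/22866 - 39466386/12133967) = -1236138/(31*(-902450516243/277455289422)) = -1236138/31*(-277455289422/902450516243) = 342973026555532236/27975966003533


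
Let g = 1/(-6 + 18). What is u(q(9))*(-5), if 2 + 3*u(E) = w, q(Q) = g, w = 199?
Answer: -985/3 ≈ -328.33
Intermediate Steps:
g = 1/12 ≈ 0.083333
q(Q) = 1/12
u(E) = 197/3 (u(E) = -⅔ + (⅓)*199 = -⅔ + 199/3 = 197/3)
u(q(9))*(-5) = (197/3)*(-5) = -985/3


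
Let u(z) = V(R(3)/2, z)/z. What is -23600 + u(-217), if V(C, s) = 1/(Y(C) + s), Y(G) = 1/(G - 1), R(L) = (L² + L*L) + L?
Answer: -21104465181/894257 ≈ -23600.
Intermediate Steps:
R(L) = L + 2*L² (R(L) = (L² + L²) + L = 2*L² + L = L + 2*L²)
Y(G) = 1/(-1 + G)
V(C, s) = 1/(s + 1/(-1 + C)) (V(C, s) = 1/(1/(-1 + C) + s) = 1/(s + 1/(-1 + C)))
u(z) = 19/(2*z*(1 + 19*z/2)) (u(z) = ((-1 + (3*(1 + 2*3))/2)/(1 + z*(-1 + (3*(1 + 2*3))/2)))/z = ((-1 + (3*(1 + 6))*(½))/(1 + z*(-1 + (3*(1 + 6))*(½))))/z = ((-1 + (3*7)*(½))/(1 + z*(-1 + (3*7)*(½))))/z = ((-1 + 21*(½))/(1 + z*(-1 + 21*(½))))/z = ((-1 + 21/2)/(1 + z*(-1 + 21/2)))/z = ((19/2)/(1 + z*(19/2)))/z = ((19/2)/(1 + 19*z/2))/z = (19/(2*(1 + 19*z/2)))/z = 19/(2*z*(1 + 19*z/2)))
-23600 + u(-217) = -23600 + 19/(-217*(2 + 19*(-217))) = -23600 + 19*(-1/217)/(2 - 4123) = -23600 + 19*(-1/217)/(-4121) = -23600 + 19*(-1/217)*(-1/4121) = -23600 + 19/894257 = -21104465181/894257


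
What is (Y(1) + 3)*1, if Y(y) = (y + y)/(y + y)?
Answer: 4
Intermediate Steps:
Y(y) = 1 (Y(y) = (2*y)/((2*y)) = (2*y)*(1/(2*y)) = 1)
(Y(1) + 3)*1 = (1 + 3)*1 = 4*1 = 4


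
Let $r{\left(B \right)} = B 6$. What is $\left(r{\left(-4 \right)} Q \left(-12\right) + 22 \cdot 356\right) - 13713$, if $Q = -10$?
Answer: $-8761$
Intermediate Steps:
$r{\left(B \right)} = 6 B$
$\left(r{\left(-4 \right)} Q \left(-12\right) + 22 \cdot 356\right) - 13713 = \left(6 \left(-4\right) \left(-10\right) \left(-12\right) + 22 \cdot 356\right) - 13713 = \left(\left(-24\right) \left(-10\right) \left(-12\right) + 7832\right) - 13713 = \left(240 \left(-12\right) + 7832\right) - 13713 = \left(-2880 + 7832\right) - 13713 = 4952 - 13713 = -8761$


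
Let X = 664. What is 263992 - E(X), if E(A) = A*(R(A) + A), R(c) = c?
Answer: -617800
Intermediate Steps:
E(A) = 2*A² (E(A) = A*(A + A) = A*(2*A) = 2*A²)
263992 - E(X) = 263992 - 2*664² = 263992 - 2*440896 = 263992 - 1*881792 = 263992 - 881792 = -617800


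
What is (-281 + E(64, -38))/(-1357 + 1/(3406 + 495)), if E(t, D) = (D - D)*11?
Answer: 1096181/5293656 ≈ 0.20707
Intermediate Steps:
E(t, D) = 0 (E(t, D) = 0*11 = 0)
(-281 + E(64, -38))/(-1357 + 1/(3406 + 495)) = (-281 + 0)/(-1357 + 1/(3406 + 495)) = -281/(-1357 + 1/3901) = -281/(-5293656/3901) = -281*(-3901/5293656) = 1096181/5293656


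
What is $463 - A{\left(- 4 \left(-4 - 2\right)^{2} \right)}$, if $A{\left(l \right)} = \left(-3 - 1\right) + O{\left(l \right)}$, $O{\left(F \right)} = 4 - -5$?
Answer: $458$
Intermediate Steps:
$O{\left(F \right)} = 9$ ($O{\left(F \right)} = 4 + 5 = 9$)
$A{\left(l \right)} = 5$ ($A{\left(l \right)} = \left(-3 - 1\right) + 9 = -4 + 9 = 5$)
$463 - A{\left(- 4 \left(-4 - 2\right)^{2} \right)} = 463 - 5 = 458$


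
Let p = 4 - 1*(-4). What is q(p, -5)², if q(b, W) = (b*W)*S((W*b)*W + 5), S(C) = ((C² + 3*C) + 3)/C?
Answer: 116379228736/1681 ≈ 6.9232e+7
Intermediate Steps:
p = 8 (p = 4 + 4 = 8)
S(C) = (3 + C² + 3*C)/C
q(b, W) = W*b*(8 + 3/(5 + b*W²) + b*W²) (q(b, W) = (b*W)*(3 + ((W*b)*W + 5) + 3/((W*b)*W + 5)) = (W*b)*(3 + (b*W² + 5) + 3/(b*W² + 5)) = (W*b)*(3 + (5 + b*W²) + 3/(5 + b*W²)) = (W*b)*(8 + 3/(5 + b*W²) + b*W²) = W*b*(8 + 3/(5 + b*W²) + b*W²))
q(p, -5)² = (-5*8*(3 + (5 + 8*(-5)²)*(8 + 8*(-5)²))/(5 + 8*(-5)²))² = (-5*8*(3 + (5 + 8*25)*(8 + 8*25))/(5 + 8*25))² = (-5*8*(3 + (5 + 200)*(8 + 200))/(5 + 200))² = (-5*8*(3 + 205*208)/205)² = (-5*8*1/205*(3 + 42640))² = (-5*8*1/205*42643)² = (-341144/41)² = 116379228736/1681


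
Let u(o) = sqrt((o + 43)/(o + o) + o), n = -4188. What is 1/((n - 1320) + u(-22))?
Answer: -242352/1334875805 - 2*I*sqrt(10879)/1334875805 ≈ -0.00018155 - 1.5627e-7*I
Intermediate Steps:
u(o) = sqrt(o + (43 + o)/(2*o)) (u(o) = sqrt((43 + o)/((2*o)) + o) = sqrt((43 + o)*(1/(2*o)) + o) = sqrt((43 + o)/(2*o) + o) = sqrt(o + (43 + o)/(2*o)))
1/((n - 1320) + u(-22)) = 1/((-4188 - 1320) + sqrt(2 + 4*(-22) + 86/(-22))/2) = 1/(-5508 + sqrt(2 - 88 + 86*(-1/22))/2) = 1/(-5508 + sqrt(2 - 88 - 43/11)/2) = 1/(-5508 + sqrt(-989/11)/2) = 1/(-5508 + (I*sqrt(10879)/11)/2) = 1/(-5508 + I*sqrt(10879)/22)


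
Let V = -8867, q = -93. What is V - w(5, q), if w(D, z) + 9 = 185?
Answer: -9043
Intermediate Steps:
w(D, z) = 176 (w(D, z) = -9 + 185 = 176)
V - w(5, q) = -8867 - 1*176 = -8867 - 176 = -9043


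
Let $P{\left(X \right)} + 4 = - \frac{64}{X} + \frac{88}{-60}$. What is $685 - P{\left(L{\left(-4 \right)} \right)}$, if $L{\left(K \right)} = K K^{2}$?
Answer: $\frac{10342}{15} \approx 689.47$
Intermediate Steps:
$L{\left(K \right)} = K^{3}$
$P{\left(X \right)} = - \frac{82}{15} - \frac{64}{X}$ ($P{\left(X \right)} = -4 + \left(- \frac{64}{X} + \frac{88}{-60}\right) = -4 + \left(- \frac{64}{X} + 88 \left(- \frac{1}{60}\right)\right) = -4 - \left(\frac{22}{15} + \frac{64}{X}\right) = - \frac{82}{15} - \frac{64}{X}$)
$685 - P{\left(L{\left(-4 \right)} \right)} = 685 - \left(- \frac{82}{15} - \frac{64}{\left(-4\right)^{3}}\right) = 685 - \left(- \frac{82}{15} - \frac{64}{-64}\right) = 685 - \left(- \frac{82}{15} - -1\right) = 685 - \left(- \frac{82}{15} + 1\right) = 685 - - \frac{67}{15} = 685 + \frac{67}{15} = \frac{10342}{15}$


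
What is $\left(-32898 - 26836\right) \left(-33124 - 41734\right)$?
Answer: $4471567772$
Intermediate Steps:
$\left(-32898 - 26836\right) \left(-33124 - 41734\right) = \left(-59734\right) \left(-74858\right) = 4471567772$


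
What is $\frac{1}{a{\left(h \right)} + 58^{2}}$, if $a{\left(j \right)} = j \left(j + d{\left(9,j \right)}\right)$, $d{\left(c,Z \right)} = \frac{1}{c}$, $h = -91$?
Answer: $\frac{9}{104714} \approx 8.5948 \cdot 10^{-5}$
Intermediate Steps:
$a{\left(j \right)} = j \left(\frac{1}{9} + j\right)$ ($a{\left(j \right)} = j \left(j + \frac{1}{9}\right) = j \left(\frac{1}{9} + j\right)$)
$\frac{1}{a{\left(h \right)} + 58^{2}} = \frac{1}{- 91 \left(\frac{1}{9} - 91\right) + 58^{2}} = \frac{1}{\left(-91\right) \left(- \frac{818}{9}\right) + 3364} = \frac{1}{\frac{74438}{9} + 3364} = \frac{1}{\frac{104714}{9}} = \frac{9}{104714}$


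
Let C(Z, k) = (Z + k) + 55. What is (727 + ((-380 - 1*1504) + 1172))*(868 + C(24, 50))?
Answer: 14955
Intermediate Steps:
C(Z, k) = 55 + Z + k
(727 + ((-380 - 1*1504) + 1172))*(868 + C(24, 50)) = (727 + ((-380 - 1*1504) + 1172))*(868 + (55 + 24 + 50)) = (727 + ((-380 - 1504) + 1172))*(868 + 129) = (727 + (-1884 + 1172))*997 = (727 - 712)*997 = 15*997 = 14955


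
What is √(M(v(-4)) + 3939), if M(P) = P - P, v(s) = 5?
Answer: √3939 ≈ 62.761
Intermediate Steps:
M(P) = 0
√(M(v(-4)) + 3939) = √(0 + 3939) = √3939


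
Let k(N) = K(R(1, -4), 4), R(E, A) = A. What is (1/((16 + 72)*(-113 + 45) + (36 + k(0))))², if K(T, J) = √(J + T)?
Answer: 1/35378704 ≈ 2.8266e-8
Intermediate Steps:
k(N) = 0 (k(N) = √(4 - 4) = √0 = 0)
(1/((16 + 72)*(-113 + 45) + (36 + k(0))))² = (1/((16 + 72)*(-113 + 45) + (36 + 0)))² = (1/(88*(-68) + 36))² = (1/(-5984 + 36))² = (1/(-5948))² = (-1/5948)² = 1/35378704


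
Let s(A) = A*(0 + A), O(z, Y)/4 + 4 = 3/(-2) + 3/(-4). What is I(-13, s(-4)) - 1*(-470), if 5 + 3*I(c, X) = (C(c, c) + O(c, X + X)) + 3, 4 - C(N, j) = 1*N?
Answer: 1400/3 ≈ 466.67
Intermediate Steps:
C(N, j) = 4 - N
O(z, Y) = -25 (O(z, Y) = -16 + 4*(3/(-2) + 3/(-4)) = -16 + 4*(3*(-1/2) + 3*(-1/4)) = -16 + 4*(-3/2 - 3/4) = -16 + 4*(-9/4) = -16 - 9 = -25)
s(A) = A**2 (s(A) = A*A = A**2)
I(c, X) = -23/3 - c/3 (I(c, X) = -5/3 + (((4 - c) - 25) + 3)/3 = -5/3 + ((-21 - c) + 3)/3 = -5/3 + (-18 - c)/3 = -5/3 + (-6 - c/3) = -23/3 - c/3)
I(-13, s(-4)) - 1*(-470) = (-23/3 - 1/3*(-13)) - 1*(-470) = (-23/3 + 13/3) + 470 = -10/3 + 470 = 1400/3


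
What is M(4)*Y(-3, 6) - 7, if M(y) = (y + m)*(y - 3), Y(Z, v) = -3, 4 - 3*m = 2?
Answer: -21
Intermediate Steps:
m = ⅔ (m = 4/3 - ⅓*2 = 4/3 - ⅔ = ⅔ ≈ 0.66667)
M(y) = (-3 + y)*(⅔ + y) (M(y) = (y + ⅔)*(y - 3) = (⅔ + y)*(-3 + y) = (-3 + y)*(⅔ + y))
M(4)*Y(-3, 6) - 7 = (-2 + 4² - 7/3*4)*(-3) - 7 = (-2 + 16 - 28/3)*(-3) - 7 = (14/3)*(-3) - 7 = -14 - 7 = -21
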